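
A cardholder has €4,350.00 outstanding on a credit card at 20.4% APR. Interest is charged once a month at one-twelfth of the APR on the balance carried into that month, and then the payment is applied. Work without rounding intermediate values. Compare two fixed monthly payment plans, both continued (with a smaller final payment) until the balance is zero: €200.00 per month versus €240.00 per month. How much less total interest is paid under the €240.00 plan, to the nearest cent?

Monthly rate r = 20.4%/12 = 1.7% = 0.017.
At €200.00/mo: n = ⌈−ln(1 − rB₀/P)/ln(1+r)⌉ = 28 payments (last €77.48); total interest = total paid − €4,350.00 = €1,127.48.
At €240.00/mo: 22 payments (last €204.57); total interest €894.57.
Interest saved = €1,127.48 − €894.57 = €232.91.

€232.91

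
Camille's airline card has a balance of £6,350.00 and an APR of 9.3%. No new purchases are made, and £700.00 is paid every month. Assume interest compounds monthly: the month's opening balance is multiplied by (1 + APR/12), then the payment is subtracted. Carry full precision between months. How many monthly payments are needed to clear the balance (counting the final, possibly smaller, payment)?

10 payments

Monthly rate r = 9.3%/12 = 0.775% = 0.00775.
Recurrence: B ← B·(1+r) − £700.00.
Month 1: interest £49.21; balance after payment £5,699.21.
Month 2: interest £44.17; balance after payment £5,043.38.
Closed form: n = −ln(1 − rB₀/P)/ln(1+r) = −ln(0.9297)/ln(1.00775) ≈ 9.442, so the balance reaches zero during payment 10.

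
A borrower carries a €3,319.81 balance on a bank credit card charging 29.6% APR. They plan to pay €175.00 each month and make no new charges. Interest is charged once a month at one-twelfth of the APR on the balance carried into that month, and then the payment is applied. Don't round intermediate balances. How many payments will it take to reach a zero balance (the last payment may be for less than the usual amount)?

26 months

Monthly rate r = 29.6%/12 = 2.46667% = 0.0246667.
Recurrence: B ← B·(1+r) − €175.00.
Month 1: interest €81.89; balance after payment €3,226.70.
Month 2: interest €79.59; balance after payment €3,131.29.
Closed form: n = −ln(1 − rB₀/P)/ln(1+r) = −ln(0.53206)/ln(1.02467) ≈ 25.895, so the balance reaches zero during payment 26.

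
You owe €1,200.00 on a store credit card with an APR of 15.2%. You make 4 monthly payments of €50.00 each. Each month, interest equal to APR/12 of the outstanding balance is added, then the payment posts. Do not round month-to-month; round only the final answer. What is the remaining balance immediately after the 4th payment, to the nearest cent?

€1,058.13

Monthly rate r = 15.2%/12 = 1.26667% = 0.0126667.
Each month: B ← B·(1+r) − €50.00.
Month 1: interest €15.20; balance after payment €1,165.20.
Month 2: interest €14.76; balance after payment €1,129.96.
Month 3: interest €14.31; balance after payment €1,094.27.
Month 4: interest €13.86; balance after payment €1,058.13.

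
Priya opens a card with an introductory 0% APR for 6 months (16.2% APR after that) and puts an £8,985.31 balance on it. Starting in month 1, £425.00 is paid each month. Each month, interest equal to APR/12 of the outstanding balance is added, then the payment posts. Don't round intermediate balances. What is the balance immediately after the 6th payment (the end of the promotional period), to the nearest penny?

Promo months 1–6 at r₀ = 0%/12 = 0; months 7+ at r₁ = 16.2%/12 = 0.0135.
After month 6 (no interest yet): B = £8,985.31 − 6·£425.00 = £6,435.31.

£6,435.31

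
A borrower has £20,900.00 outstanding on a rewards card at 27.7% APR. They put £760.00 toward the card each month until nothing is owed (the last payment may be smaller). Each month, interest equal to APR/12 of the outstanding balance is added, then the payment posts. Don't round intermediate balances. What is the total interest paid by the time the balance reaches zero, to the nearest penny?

£12,646.47

Monthly rate r = 27.7%/12 = 2.30833% = 0.0230833.
Payoff takes n = ⌈−ln(1 − rB₀/P)/ln(1+r)⌉ = ⌈44.139⌉ = 45 payments; the last is £106.47.
Total paid = 44·£760.00 + £106.47 = £33,546.47.
Total interest = total paid − principal = £33,546.47 − £20,900.00 = £12,646.47.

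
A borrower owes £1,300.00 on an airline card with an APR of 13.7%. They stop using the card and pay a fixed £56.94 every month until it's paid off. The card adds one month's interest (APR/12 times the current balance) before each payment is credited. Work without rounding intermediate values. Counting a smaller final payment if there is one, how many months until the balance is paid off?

Monthly rate r = 13.7%/12 = 1.14167% = 0.0114167.
Recurrence: B ← B·(1+r) − £56.94.
Month 1: interest £14.84; balance after payment £1,257.90.
Month 2: interest £14.36; balance after payment £1,215.32.
Closed form: n = −ln(1 − rB₀/P)/ln(1+r) = −ln(0.73935)/ln(1.01142) ≈ 26.602, so the balance reaches zero during payment 27.

27 months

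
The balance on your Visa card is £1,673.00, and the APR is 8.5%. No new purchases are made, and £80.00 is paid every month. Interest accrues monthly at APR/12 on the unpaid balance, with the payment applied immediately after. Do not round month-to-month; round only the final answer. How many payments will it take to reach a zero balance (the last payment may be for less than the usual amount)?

23 payments

Monthly rate r = 8.5%/12 = 0.708333% = 0.00708333.
Recurrence: B ← B·(1+r) − £80.00.
Month 1: interest £11.85; balance after payment £1,604.85.
Month 2: interest £11.37; balance after payment £1,536.22.
Closed form: n = −ln(1 − rB₀/P)/ln(1+r) = −ln(0.85187)/ln(1.00708) ≈ 22.714, so the balance reaches zero during payment 23.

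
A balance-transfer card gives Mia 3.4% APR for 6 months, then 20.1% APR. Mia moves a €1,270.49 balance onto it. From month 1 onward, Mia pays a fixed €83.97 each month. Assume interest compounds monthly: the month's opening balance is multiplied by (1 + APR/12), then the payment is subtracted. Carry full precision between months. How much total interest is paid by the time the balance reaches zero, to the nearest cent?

€94.14

Promo months 1–6 at r₀ = 3.4%/12 = 0.00283333; months 7+ at r₁ = 20.1%/12 = 0.01675.
After month 6: iterate B ← B·(1+r₀) − €83.97 for 6 months → €784.84.
Then at r₁ with €83.97/mo: n₂ = −ln(1 − r₁·B/P)/ln(1+r₁) ≈ 10.25 → 11 more payments.
Total paid = 16·€83.97 + €21.11 = €1,364.63; interest = €1,364.63 − €1,270.49 = €94.14.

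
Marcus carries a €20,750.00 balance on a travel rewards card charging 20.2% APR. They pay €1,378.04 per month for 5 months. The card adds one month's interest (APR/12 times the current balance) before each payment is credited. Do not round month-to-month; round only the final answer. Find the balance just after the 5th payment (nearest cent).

€15,430.15

Monthly rate r = 20.2%/12 = 1.68333% = 0.0168333.
Each month: B ← B·(1+r) − €1,378.04.
Month 1: interest €349.29; balance after payment €19,721.25.
Month 2: interest €331.97; balance after payment €18,675.19.
Month 3: interest €314.37; balance after payment €17,611.51.
Month 4: interest €296.46; balance after payment €16,529.93.
Month 5: interest €278.25; balance after payment €15,430.15.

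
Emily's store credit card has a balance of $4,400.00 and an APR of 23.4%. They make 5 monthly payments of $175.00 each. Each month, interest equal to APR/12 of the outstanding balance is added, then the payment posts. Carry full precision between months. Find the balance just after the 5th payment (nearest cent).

$3,936.26

Monthly rate r = 23.4%/12 = 1.95% = 0.0195.
Each month: B ← B·(1+r) − $175.00.
Month 1: interest $85.80; balance after payment $4,310.80.
Month 2: interest $84.06; balance after payment $4,219.86.
Month 3: interest $82.29; balance after payment $4,127.15.
Month 4: interest $80.48; balance after payment $4,032.63.
Month 5: interest $78.64; balance after payment $3,936.26.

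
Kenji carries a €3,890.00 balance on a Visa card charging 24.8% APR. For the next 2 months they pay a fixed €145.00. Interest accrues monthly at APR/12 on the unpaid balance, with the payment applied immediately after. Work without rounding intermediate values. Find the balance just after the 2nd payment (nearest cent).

€3,759.45

Monthly rate r = 24.8%/12 = 2.06667% = 0.0206667.
Each month: B ← B·(1+r) − €145.00.
Month 1: interest €80.39; balance after payment €3,825.39.
Month 2: interest €79.06; balance after payment €3,759.45.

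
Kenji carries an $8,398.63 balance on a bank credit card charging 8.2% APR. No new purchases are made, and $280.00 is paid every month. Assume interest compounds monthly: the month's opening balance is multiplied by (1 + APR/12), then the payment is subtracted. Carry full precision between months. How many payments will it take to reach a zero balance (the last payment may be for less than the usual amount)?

34 payments

Monthly rate r = 8.2%/12 = 0.683333% = 0.00683333.
Recurrence: B ← B·(1+r) − $280.00.
Month 1: interest $57.39; balance after payment $8,176.02.
Month 2: interest $55.87; balance after payment $7,951.89.
Closed form: n = −ln(1 − rB₀/P)/ln(1+r) = −ln(0.79503)/ln(1.00683) ≈ 33.681, so the balance reaches zero during payment 34.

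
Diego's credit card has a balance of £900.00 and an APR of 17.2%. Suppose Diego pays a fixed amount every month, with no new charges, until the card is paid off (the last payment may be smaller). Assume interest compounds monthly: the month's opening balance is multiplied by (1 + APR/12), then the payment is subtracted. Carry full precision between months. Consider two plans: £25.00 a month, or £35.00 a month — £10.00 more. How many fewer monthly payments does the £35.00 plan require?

18 fewer payments

Monthly rate r = 17.2%/12 = 1.43333% = 0.0143333.
At £25.00/mo: n = ⌈−ln(1 − rB₀/P)/ln(1+r)⌉ = 51 payments (last £24.76); total interest = total paid − £900.00 = £374.76.
At £35.00/mo: 33 payments (last £10.78); total interest £230.78.
Payments saved = 51 − 33 = 18.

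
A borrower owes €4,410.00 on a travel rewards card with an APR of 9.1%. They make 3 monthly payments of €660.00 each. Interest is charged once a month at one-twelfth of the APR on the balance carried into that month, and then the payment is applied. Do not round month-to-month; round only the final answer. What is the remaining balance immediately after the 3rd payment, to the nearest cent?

€2,516.04

Monthly rate r = 9.1%/12 = 0.758333% = 0.00758333.
Each month: B ← B·(1+r) − €660.00.
Month 1: interest €33.44; balance after payment €3,783.44.
Month 2: interest €28.69; balance after payment €3,152.13.
Month 3: interest €23.90; balance after payment €2,516.04.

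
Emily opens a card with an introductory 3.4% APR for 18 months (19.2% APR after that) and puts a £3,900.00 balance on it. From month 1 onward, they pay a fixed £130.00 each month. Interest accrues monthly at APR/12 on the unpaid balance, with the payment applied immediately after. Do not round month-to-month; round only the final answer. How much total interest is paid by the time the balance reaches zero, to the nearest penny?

Promo months 1–18 at r₀ = 3.4%/12 = 0.00283333; months 19+ at r₁ = 19.2%/12 = 0.016.
After month 18: iterate B ← B·(1+r₀) − £130.00 for 18 months → £1,706.55.
Then at r₁ with £130.00/mo: n₂ = −ln(1 − r₁·B/P)/ln(1+r₁) ≈ 14.85 → 15 more payments.
Total paid = 32·£130.00 + £111.03 = £4,271.03; interest = £4,271.03 − £3,900.00 = £371.03.

£371.03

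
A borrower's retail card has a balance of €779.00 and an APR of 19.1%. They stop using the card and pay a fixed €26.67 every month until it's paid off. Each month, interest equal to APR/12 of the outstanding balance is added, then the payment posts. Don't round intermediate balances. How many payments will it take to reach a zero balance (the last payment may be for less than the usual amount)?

Monthly rate r = 19.1%/12 = 1.59167% = 0.0159167.
Recurrence: B ← B·(1+r) − €26.67.
Month 1: interest €12.40; balance after payment €764.73.
Month 2: interest €12.17; balance after payment €750.23.
Closed form: n = −ln(1 − rB₀/P)/ln(1+r) = −ln(0.53509)/ln(1.01592) ≈ 39.599, so the balance reaches zero during payment 40.

40 payments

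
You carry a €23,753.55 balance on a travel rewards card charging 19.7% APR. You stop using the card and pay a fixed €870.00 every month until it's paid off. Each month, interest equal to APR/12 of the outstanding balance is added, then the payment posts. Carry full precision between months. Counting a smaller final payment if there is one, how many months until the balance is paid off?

Monthly rate r = 19.7%/12 = 1.64167% = 0.0164167.
Recurrence: B ← B·(1+r) − €870.00.
Month 1: interest €389.95; balance after payment €23,273.50.
Month 2: interest €382.07; balance after payment €22,785.58.
Closed form: n = −ln(1 − rB₀/P)/ln(1+r) = −ln(0.55178)/ln(1.01642) ≈ 36.516, so the balance reaches zero during payment 37.

37 payments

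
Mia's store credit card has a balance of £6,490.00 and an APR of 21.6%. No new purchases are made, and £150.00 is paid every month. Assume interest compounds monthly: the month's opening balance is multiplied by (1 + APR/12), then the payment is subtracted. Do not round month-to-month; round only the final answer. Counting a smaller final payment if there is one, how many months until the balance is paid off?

85 payments

Monthly rate r = 21.6%/12 = 1.8% = 0.018.
Recurrence: B ← B·(1+r) − £150.00.
Month 1: interest £116.82; balance after payment £6,456.82.
Month 2: interest £116.22; balance after payment £6,423.04.
Closed form: n = −ln(1 − rB₀/P)/ln(1+r) = −ln(0.2212)/ln(1.018) ≈ 84.568, so the balance reaches zero during payment 85.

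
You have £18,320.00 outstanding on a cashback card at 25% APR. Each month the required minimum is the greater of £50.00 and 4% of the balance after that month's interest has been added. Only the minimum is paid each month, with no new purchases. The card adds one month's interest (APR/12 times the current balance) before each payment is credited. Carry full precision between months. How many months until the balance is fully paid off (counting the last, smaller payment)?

Monthly rate r = 25%/12 = 2.08333% = 0.0208333.
While 4% of the post-interest balance exceeds £50.00, each month B ← (B·(1+r))·(1 − 0.04), i.e. B shrinks by the factor (1+r)·0.96 = 0.98.
This holds for months 1–134. Entering month 135 the balance is £1,222.42; 4% of the post-interest balance is now below £50.00, so the flat £50.00 minimum applies from here.
From month 135 a fixed £50.00 at rate r clears £1,222.42 in 35 more payments. Total: 134 + 35 = 169 months.

169 months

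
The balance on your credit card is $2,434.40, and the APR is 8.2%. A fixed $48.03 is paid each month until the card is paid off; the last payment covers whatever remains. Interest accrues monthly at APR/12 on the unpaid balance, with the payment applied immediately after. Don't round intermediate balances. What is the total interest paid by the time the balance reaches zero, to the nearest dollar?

Monthly rate r = 8.2%/12 = 0.683333% = 0.00683333.
Payoff takes n = ⌈−ln(1 − rB₀/P)/ln(1+r)⌉ = ⌈62.434⌉ = 63 payments; the last is $20.87.
Total paid = 62·$48.03 + $20.87 = $2,998.73.
Total interest = total paid − principal = $2,998.73 − $2,434.40 = $564.33.

$564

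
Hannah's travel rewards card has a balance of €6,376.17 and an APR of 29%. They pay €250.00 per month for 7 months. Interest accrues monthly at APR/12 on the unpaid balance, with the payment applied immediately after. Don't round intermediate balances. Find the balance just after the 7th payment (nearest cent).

€5,654.12

Monthly rate r = 29%/12 = 2.41667% = 0.0241667.
Each month: B ← B·(1+r) − €250.00.
Month 1: interest €154.09; balance after payment €6,280.26.
Month 2: interest €151.77; balance after payment €6,182.03.
Month 3: interest €149.40; balance after payment €6,081.43.
Month 4: interest €146.97; balance after payment €5,978.40.
Month 5: interest €144.48; balance after payment €5,872.88.
Month 6: interest €141.93; balance after payment €5,764.81.
Month 7: interest €139.32; balance after payment €5,654.12.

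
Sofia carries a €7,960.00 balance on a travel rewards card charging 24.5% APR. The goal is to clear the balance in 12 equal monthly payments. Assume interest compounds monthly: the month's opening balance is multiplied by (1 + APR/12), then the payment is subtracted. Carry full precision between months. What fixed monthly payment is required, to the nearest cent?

Monthly rate r = 24.5%/12 = 2.04167% = 0.0204167.
Level-payment amortization: P = B₀·r / (1 − (1+r)^(−n)) = 7960.00·0.0204167 / (1 − 1.02042^(−12)).
Denominator 1 − (1+r)^(−12) = 0.215361744.
P = 162.517 / 0.215361744 ≈ 754.62.

€754.62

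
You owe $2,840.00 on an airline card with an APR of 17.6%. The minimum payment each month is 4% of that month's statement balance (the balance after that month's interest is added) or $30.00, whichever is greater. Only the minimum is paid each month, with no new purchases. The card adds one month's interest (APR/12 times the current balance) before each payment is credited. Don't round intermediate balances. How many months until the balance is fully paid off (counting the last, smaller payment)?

Monthly rate r = 17.6%/12 = 1.46667% = 0.0146667.
While 4% of the post-interest balance exceeds $30.00, each month B ← (B·(1+r))·(1 − 0.04), i.e. B shrinks by the factor (1+r)·0.96 = 0.97408.
This holds for months 1–52. Entering month 53 the balance is $724.83; 4% of the post-interest balance is now below $30.00, so the flat $30.00 minimum applies from here.
From month 53 a fixed $30.00 at rate r clears $724.83 in 31 more payments. Total: 52 + 31 = 83 months.

83 months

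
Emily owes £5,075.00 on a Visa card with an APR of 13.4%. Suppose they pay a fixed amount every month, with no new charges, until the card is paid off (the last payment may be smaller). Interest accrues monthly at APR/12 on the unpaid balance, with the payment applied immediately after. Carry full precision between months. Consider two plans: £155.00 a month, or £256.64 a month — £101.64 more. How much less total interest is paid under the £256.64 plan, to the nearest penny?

Monthly rate r = 13.4%/12 = 1.11667% = 0.0111667.
At £155.00/mo: n = ⌈−ln(1 − rB₀/P)/ln(1+r)⌉ = 41 payments (last £152.34); total interest = total paid − £5,075.00 = £1,277.34.
At £256.64/mo: 23 payments (last £120.67); total interest £691.75.
Interest saved = £1,277.34 − £691.75 = £585.59.

£585.59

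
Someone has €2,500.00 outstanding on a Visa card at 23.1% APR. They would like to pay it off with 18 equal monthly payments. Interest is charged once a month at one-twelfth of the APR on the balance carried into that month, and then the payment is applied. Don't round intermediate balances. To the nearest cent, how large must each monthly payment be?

Monthly rate r = 23.1%/12 = 1.925% = 0.01925.
Level-payment amortization: P = B₀·r / (1 − (1+r)^(−n)) = 2500.00·0.01925 / (1 − 1.01925^(−18)).
Denominator 1 − (1+r)^(−18) = 0.29050876.
P = 48.125 / 0.29050876 ≈ 165.66.

€165.66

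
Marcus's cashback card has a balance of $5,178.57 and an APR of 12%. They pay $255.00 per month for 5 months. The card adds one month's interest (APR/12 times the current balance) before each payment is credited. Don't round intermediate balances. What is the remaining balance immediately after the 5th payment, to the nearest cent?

Monthly rate r = 12%/12 = 1% = 0.01.
Each month: B ← B·(1+r) − $255.00.
Month 1: interest $51.79; balance after payment $4,975.36.
Month 2: interest $49.75; balance after payment $4,770.11.
Month 3: interest $47.70; balance after payment $4,562.81.
Month 4: interest $45.63; balance after payment $4,353.44.
Month 5: interest $43.53; balance after payment $4,141.97.

$4,141.97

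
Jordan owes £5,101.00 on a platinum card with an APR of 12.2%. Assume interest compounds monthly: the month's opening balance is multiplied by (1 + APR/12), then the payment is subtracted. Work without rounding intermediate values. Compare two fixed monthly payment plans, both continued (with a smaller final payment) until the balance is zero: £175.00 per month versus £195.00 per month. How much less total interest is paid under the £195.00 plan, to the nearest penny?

£120.22

Monthly rate r = 12.2%/12 = 1.01667% = 0.0101667.
At £175.00/mo: n = ⌈−ln(1 − rB₀/P)/ln(1+r)⌉ = 35 payments (last £130.68); total interest = total paid − £5,101.00 = £979.68.
At £195.00/mo: 31 payments (last £110.46); total interest £859.46.
Interest saved = £979.68 − £859.46 = £120.22.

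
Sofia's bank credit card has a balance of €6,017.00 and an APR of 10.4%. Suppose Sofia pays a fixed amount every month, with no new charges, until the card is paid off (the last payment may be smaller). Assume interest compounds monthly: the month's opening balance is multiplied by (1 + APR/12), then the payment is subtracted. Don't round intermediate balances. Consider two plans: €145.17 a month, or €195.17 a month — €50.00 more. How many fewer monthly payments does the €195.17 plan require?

15 fewer payments

Monthly rate r = 10.4%/12 = 0.866667% = 0.00866667.
At €145.17/mo: n = ⌈−ln(1 − rB₀/P)/ln(1+r)⌉ = 52 payments (last €83.71); total interest = total paid − €6,017.00 = €1,470.38.
At €195.17/mo: 37 payments (last €4.82); total interest €1,013.94.
Payments saved = 52 − 37 = 15.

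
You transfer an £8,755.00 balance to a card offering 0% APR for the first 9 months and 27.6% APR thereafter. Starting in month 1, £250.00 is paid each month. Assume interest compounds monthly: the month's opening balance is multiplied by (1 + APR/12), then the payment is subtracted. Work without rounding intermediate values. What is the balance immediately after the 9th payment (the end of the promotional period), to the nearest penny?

Promo months 1–9 at r₀ = 0%/12 = 0; months 10+ at r₁ = 27.6%/12 = 0.023.
After month 9 (no interest yet): B = £8,755.00 − 9·£250.00 = £6,505.00.

£6,505.00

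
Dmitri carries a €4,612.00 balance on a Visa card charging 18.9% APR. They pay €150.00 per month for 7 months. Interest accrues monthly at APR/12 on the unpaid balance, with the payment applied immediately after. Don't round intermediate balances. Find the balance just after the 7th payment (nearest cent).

Monthly rate r = 18.9%/12 = 1.575% = 0.01575.
Each month: B ← B·(1+r) − €150.00.
Month 1: interest €72.64; balance after payment €4,534.64.
Month 2: interest €71.42; balance after payment €4,456.06.
Month 3: interest €70.18; balance after payment €4,376.24.
Month 4: interest €68.93; balance after payment €4,295.17.
Month 5: interest €67.65; balance after payment €4,212.82.
Month 6: interest €66.35; balance after payment €4,129.17.
Month 7: interest €65.03; balance after payment €4,044.20.

€4,044.20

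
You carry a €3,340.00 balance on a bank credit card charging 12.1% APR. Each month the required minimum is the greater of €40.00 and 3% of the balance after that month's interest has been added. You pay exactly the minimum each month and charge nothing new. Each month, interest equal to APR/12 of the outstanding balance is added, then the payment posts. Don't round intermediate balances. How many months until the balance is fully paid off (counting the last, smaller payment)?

Monthly rate r = 12.1%/12 = 1.00833% = 0.0100833.
While 3% of the post-interest balance exceeds €40.00, each month B ← (B·(1+r))·(1 − 0.03), i.e. B shrinks by the factor (1+r)·0.97 = 0.97978.
This holds for months 1–46. Entering month 47 the balance is €1,305.20; 3% of the post-interest balance is now below €40.00, so the flat €40.00 minimum applies from here.
From month 47 a fixed €40.00 at rate r clears €1,305.20 in 40 more payments. Total: 46 + 40 = 86 months.

86 months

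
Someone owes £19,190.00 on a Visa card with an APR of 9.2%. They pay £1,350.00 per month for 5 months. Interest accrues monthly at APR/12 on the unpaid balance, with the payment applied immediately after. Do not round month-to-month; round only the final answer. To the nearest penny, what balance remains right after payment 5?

£13,082.69

Monthly rate r = 9.2%/12 = 0.766667% = 0.00766667.
Each month: B ← B·(1+r) − £1,350.00.
Month 1: interest £147.12; balance after payment £17,987.12.
Month 2: interest £137.90; balance after payment £16,775.02.
Month 3: interest £128.61; balance after payment £15,553.63.
Month 4: interest £119.24; balance after payment £14,322.88.
Month 5: interest £109.81; balance after payment £13,082.69.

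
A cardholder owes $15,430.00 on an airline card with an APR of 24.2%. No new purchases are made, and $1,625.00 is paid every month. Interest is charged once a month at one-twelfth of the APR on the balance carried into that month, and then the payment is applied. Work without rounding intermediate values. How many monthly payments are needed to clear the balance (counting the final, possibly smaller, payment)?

11 months

Monthly rate r = 24.2%/12 = 2.01667% = 0.0201667.
Recurrence: B ← B·(1+r) − $1,625.00.
Month 1: interest $311.17; balance after payment $14,116.17.
Month 2: interest $284.68; balance after payment $12,775.85.
Closed form: n = −ln(1 − rB₀/P)/ln(1+r) = −ln(0.80851)/ln(1.02017) ≈ 10.646, so the balance reaches zero during payment 11.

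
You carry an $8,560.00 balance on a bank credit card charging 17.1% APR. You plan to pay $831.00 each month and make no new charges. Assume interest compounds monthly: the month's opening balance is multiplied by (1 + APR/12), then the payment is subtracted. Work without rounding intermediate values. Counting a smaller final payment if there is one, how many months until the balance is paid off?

12 months

Monthly rate r = 17.1%/12 = 1.425% = 0.01425.
Recurrence: B ← B·(1+r) − $831.00.
Month 1: interest $121.98; balance after payment $7,850.98.
Month 2: interest $111.88; balance after payment $7,131.86.
Closed form: n = −ln(1 − rB₀/P)/ln(1+r) = −ln(0.85321)/ln(1.01425) ≈ 11.219, so the balance reaches zero during payment 12.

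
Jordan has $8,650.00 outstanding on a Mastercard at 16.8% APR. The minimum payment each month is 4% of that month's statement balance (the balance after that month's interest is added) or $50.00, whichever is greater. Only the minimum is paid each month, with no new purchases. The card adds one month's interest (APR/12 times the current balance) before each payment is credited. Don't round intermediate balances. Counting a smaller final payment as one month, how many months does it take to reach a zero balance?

Monthly rate r = 16.8%/12 = 1.4% = 0.014.
While 4% of the post-interest balance exceeds $50.00, each month B ← (B·(1+r))·(1 − 0.04), i.e. B shrinks by the factor (1+r)·0.96 = 0.97344.
This holds for months 1–73. Entering month 74 the balance is $1,212.24; 4% of the post-interest balance is now below $50.00, so the flat $50.00 minimum applies from here.
From month 74 a fixed $50.00 at rate r clears $1,212.24 in 30 more payments. Total: 73 + 30 = 103 months.

103 months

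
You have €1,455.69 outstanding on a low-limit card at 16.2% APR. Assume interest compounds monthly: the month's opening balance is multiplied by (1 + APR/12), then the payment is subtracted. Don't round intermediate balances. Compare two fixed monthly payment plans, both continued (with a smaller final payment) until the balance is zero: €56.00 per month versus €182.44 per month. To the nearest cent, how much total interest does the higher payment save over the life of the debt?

€254.10

Monthly rate r = 16.2%/12 = 1.35% = 0.0135.
At €56.00/mo: n = ⌈−ln(1 − rB₀/P)/ln(1+r)⌉ = 33 payments (last €13.00); total interest = total paid − €1,455.69 = €349.31.
At €182.44/mo: 9 payments (last €91.38); total interest €95.21.
Interest saved = €349.31 − €95.21 = €254.10.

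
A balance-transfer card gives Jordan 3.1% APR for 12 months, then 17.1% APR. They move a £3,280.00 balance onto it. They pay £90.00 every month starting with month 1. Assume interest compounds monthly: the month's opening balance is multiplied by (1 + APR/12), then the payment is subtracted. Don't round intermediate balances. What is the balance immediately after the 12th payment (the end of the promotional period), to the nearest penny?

Promo months 1–12 at r₀ = 3.1%/12 = 0.00258333; months 13+ at r₁ = 17.1%/12 = 0.01425.
After month 12: iterate B ← B·(1+r₀) − £90.00 for 12 months → £2,287.66.

£2,287.66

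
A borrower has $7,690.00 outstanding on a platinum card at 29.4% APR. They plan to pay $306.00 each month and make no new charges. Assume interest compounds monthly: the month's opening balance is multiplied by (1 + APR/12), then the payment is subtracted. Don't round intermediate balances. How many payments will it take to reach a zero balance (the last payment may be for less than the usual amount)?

Monthly rate r = 29.4%/12 = 2.45% = 0.0245.
Recurrence: B ← B·(1+r) − $306.00.
Month 1: interest $188.40; balance after payment $7,572.40.
Month 2: interest $185.52; balance after payment $7,451.93.
Closed form: n = −ln(1 − rB₀/P)/ln(1+r) = −ln(0.3843)/ln(1.0245) ≈ 39.510, so the balance reaches zero during payment 40.

40 payments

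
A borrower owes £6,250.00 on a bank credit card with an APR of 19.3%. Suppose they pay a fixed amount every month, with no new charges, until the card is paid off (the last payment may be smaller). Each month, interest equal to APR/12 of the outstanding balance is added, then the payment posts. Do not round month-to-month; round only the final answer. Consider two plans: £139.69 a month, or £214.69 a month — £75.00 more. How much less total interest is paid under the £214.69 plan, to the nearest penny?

Monthly rate r = 19.3%/12 = 1.60833% = 0.0160833.
At £139.69/mo: n = ⌈−ln(1 − rB₀/P)/ln(1+r)⌉ = 80 payments (last £97.08); total interest = total paid − £6,250.00 = £4,882.59.
At £214.69/mo: 40 payments (last £124.94); total interest £2,247.85.
Interest saved = £4,882.59 − £2,247.85 = £2,634.74.

£2,634.74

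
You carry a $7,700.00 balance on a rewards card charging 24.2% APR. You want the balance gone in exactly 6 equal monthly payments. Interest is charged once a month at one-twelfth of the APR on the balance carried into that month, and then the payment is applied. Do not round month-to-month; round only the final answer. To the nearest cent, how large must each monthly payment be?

$1,375.42

Monthly rate r = 24.2%/12 = 2.01667% = 0.0201667.
Level-payment amortization: P = B₀·r / (1 − (1+r)^(−n)) = 7700.00·0.0201667 / (1 − 1.02017^(−6)).
Denominator 1 − (1+r)^(−6) = 0.11289868.
P = 155.283 / 0.11289868 ≈ 1375.42.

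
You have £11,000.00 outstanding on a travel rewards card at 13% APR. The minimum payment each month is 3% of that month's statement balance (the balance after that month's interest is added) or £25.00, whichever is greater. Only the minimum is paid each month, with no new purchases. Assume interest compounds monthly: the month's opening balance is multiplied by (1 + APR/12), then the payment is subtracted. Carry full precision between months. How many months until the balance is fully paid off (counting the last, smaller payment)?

173 months

Monthly rate r = 13%/12 = 1.08333% = 0.0108333.
While 3% of the post-interest balance exceeds £25.00, each month B ← (B·(1+r))·(1 − 0.03), i.e. B shrinks by the factor (1+r)·0.97 = 0.98051.
This holds for months 1–132. Entering month 133 the balance is £818.39; 3% of the post-interest balance is now below £25.00, so the flat £25.00 minimum applies from here.
From month 133 a fixed £25.00 at rate r clears £818.39 in 41 more payments. Total: 132 + 41 = 173 months.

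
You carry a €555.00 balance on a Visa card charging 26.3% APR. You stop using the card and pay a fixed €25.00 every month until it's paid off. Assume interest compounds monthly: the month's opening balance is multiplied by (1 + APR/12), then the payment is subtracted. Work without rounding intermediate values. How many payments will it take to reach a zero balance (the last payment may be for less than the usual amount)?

31 months

Monthly rate r = 26.3%/12 = 2.19167% = 0.0219167.
Recurrence: B ← B·(1+r) − €25.00.
Month 1: interest €12.16; balance after payment €542.16.
Month 2: interest €11.88; balance after payment €529.05.
Closed form: n = −ln(1 − rB₀/P)/ln(1+r) = −ln(0.51345)/ln(1.02192) ≈ 30.747, so the balance reaches zero during payment 31.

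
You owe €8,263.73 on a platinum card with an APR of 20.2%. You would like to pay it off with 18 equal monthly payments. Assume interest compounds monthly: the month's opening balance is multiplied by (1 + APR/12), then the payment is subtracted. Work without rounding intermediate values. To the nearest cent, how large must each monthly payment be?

Monthly rate r = 20.2%/12 = 1.68333% = 0.0168333.
Level-payment amortization: P = B₀·r / (1 − (1+r)^(−n)) = 8263.73·0.0168333 / (1 − 1.01683^(−18)).
Denominator 1 − (1+r)^(−18) = 0.259535815.
P = 139.106 / 0.259535815 ≈ 535.98.

€535.98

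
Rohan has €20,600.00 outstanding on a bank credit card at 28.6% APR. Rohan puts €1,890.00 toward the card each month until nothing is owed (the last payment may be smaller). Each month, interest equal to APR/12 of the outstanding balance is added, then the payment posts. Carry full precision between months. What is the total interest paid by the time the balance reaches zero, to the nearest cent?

Monthly rate r = 28.6%/12 = 2.38333% = 0.0238333.
Payoff takes n = ⌈−ln(1 − rB₀/P)/ln(1+r)⌉ = ⌈12.771⌉ = 13 payments; the last is €1,460.34.
Total paid = 12·€1,890.00 + €1,460.34 = €24,140.34.
Total interest = total paid − principal = €24,140.34 − €20,600.00 = €3,540.34.

€3,540.34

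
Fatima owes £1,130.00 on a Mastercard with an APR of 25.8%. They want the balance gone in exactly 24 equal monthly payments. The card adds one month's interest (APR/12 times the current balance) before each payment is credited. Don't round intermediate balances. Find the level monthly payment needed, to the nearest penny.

Monthly rate r = 25.8%/12 = 2.15% = 0.0215.
Level-payment amortization: P = B₀·r / (1 − (1+r)^(−n)) = 1130.00·0.0215 / (1 − 1.0215^(−24)).
Denominator 1 − (1+r)^(−24) = 0.399823348.
P = 24.295 / 0.399823348 ≈ 60.76.

£60.76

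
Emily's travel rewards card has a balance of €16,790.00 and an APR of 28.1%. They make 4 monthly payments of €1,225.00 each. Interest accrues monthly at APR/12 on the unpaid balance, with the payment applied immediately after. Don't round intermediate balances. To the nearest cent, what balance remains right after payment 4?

Monthly rate r = 28.1%/12 = 2.34167% = 0.0234167.
Each month: B ← B·(1+r) − €1,225.00.
Month 1: interest €393.17; balance after payment €15,958.17.
Month 2: interest €373.69; balance after payment €15,106.85.
Month 3: interest €353.75; balance after payment €14,235.61.
Month 4: interest €333.35; balance after payment €13,343.96.

€13,343.96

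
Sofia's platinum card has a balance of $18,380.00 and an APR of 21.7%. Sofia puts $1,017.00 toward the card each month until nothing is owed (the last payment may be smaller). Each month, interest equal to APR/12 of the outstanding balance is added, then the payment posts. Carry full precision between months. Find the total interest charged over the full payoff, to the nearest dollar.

$4,077

Monthly rate r = 21.7%/12 = 1.80833% = 0.0180833.
Payoff takes n = ⌈−ln(1 − rB₀/P)/ln(1+r)⌉ = ⌈22.081⌉ = 23 payments; the last is $83.38.
Total paid = 22·$1,017.00 + $83.38 = $22,457.38.
Total interest = total paid − principal = $22,457.38 − $18,380.00 = $4,077.38.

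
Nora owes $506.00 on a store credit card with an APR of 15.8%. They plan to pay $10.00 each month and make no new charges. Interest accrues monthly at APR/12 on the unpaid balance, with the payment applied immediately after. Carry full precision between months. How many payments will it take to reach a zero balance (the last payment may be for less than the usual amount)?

Monthly rate r = 15.8%/12 = 1.31667% = 0.0131667.
Recurrence: B ← B·(1+r) − $10.00.
Month 1: interest $6.66; balance after payment $502.66.
Month 2: interest $6.62; balance after payment $499.28.
Closed form: n = −ln(1 − rB₀/P)/ln(1+r) = −ln(0.33377)/ln(1.01317) ≈ 83.888, so the balance reaches zero during payment 84.

84 payments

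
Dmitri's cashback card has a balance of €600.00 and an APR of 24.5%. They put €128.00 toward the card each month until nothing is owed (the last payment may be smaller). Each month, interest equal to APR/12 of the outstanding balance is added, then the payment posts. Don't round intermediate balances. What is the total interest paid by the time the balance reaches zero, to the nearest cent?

Monthly rate r = 24.5%/12 = 2.04167% = 0.0204167.
Payoff takes n = ⌈−ln(1 − rB₀/P)/ln(1+r)⌉ = ⌈4.977⌉ = 5 payments; the last is €125.13.
Total paid = 4·€128.00 + €125.13 = €637.13.
Total interest = total paid − principal = €637.13 − €600.00 = €37.13.

€37.13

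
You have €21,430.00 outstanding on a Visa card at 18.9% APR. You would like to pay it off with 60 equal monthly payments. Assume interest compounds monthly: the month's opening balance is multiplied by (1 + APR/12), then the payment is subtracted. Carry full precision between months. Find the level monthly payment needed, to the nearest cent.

€554.73

Monthly rate r = 18.9%/12 = 1.575% = 0.01575.
Level-payment amortization: P = B₀·r / (1 − (1+r)^(−n)) = 21430.00·0.01575 / (1 − 1.01575^(−60)).
Denominator 1 − (1+r)^(−60) = 0.608447375.
P = 337.522 / 0.608447375 ≈ 554.73.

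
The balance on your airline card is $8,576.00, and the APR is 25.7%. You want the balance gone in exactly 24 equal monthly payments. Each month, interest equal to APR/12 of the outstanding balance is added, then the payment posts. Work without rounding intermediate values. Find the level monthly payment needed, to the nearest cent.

$460.73

Monthly rate r = 25.7%/12 = 2.14167% = 0.0214167.
Level-payment amortization: P = B₀·r / (1 − (1+r)^(−n)) = 8576.00·0.0214167 / (1 − 1.02142^(−24)).
Denominator 1 − (1+r)^(−24) = 0.39864706.
P = 183.669 / 0.39864706 ≈ 460.73.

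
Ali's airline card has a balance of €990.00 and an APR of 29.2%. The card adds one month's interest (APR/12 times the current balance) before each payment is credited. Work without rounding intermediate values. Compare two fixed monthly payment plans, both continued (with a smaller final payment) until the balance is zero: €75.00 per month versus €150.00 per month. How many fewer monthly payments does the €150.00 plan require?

9 fewer payments

Monthly rate r = 29.2%/12 = 2.43333% = 0.0243333.
At €75.00/mo: n = ⌈−ln(1 − rB₀/P)/ln(1+r)⌉ = 17 payments (last €8.69); total interest = total paid − €990.00 = €218.69.
At €150.00/mo: 8 payments (last €42.63); total interest €102.63.
Payments saved = 17 − 8 = 9.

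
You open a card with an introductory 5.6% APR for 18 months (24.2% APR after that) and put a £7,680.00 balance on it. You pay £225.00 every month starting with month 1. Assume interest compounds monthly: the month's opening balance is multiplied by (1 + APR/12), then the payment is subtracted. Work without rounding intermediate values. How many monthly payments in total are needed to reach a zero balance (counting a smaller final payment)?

42 months

Promo months 1–18 at r₀ = 5.6%/12 = 0.00466667; months 19+ at r₁ = 24.2%/12 = 0.0201667.
After month 18: iterate B ← B·(1+r₀) − £225.00 for 18 months → £4,136.64.
Then at r₁ with £225.00/mo: n₂ = −ln(1 − r₁·B/P)/ln(1+r₁) ≈ 23.20 → 24 more payments.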